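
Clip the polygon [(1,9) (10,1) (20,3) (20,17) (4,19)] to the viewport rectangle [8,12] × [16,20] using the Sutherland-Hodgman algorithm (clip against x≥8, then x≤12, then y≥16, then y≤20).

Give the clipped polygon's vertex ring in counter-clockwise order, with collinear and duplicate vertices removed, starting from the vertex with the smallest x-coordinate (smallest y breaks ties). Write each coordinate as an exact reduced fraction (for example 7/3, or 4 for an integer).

1. After x ≥ 8: [(8,25/9) (10,1) (20,3) (20,17) (8,37/2)]
2. After x ≤ 12: [(8,25/9) (10,1) (12,7/5) (12,18) (8,37/2)]
3. After y ≥ 16: [(8,16) (12,16) (12,18) (8,37/2)]
4. After y ≤ 20: [(8,16) (12,16) (12,18) (8,37/2)]
5. Canonical ring: [(8,16) (12,16) (12,18) (8,37/2)]

Clipped polygon: [(8,16) (12,16) (12,18) (8,37/2)]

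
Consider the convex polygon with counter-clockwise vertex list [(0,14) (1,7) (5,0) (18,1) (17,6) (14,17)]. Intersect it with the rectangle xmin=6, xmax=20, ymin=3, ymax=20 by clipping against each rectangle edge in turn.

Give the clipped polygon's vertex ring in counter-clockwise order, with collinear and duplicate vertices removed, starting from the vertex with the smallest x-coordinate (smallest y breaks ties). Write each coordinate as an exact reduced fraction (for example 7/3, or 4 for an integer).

1. After x ≥ 6: [(6,107/7) (6,1/13) (18,1) (17,6) (14,17)]
2. After x ≤ 20: [(6,107/7) (6,1/13) (18,1) (17,6) (14,17)]
3. After y ≥ 3: [(6,107/7) (6,3) (88/5,3) (17,6) (14,17)]
4. After y ≤ 20: [(6,107/7) (6,3) (88/5,3) (17,6) (14,17)]
5. Canonical ring: [(6,3) (88/5,3) (17,6) (14,17) (6,107/7)]

Clipped polygon: [(6,3) (88/5,3) (17,6) (14,17) (6,107/7)]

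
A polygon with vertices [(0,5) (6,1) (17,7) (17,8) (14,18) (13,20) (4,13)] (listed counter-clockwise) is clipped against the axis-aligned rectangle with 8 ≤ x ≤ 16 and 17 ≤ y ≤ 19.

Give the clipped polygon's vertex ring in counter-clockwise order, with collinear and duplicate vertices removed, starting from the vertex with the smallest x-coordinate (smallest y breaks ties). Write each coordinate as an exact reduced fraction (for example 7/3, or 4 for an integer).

Clipped polygon: [(64/7,17) (143/10,17) (14,18) (27/2,19) (82/7,19)]

1. After x ≥ 8: [(8,23/11) (17,7) (17,8) (14,18) (13,20) (8,145/9)]
2. After x ≤ 16: [(8,23/11) (16,71/11) (16,34/3) (14,18) (13,20) (8,145/9)]
3. After y ≥ 17: [(143/10,17) (14,18) (13,20) (64/7,17)]
4. After y ≤ 19: [(143/10,17) (14,18) (27/2,19) (82/7,19) (64/7,17)]
5. Canonical ring: [(64/7,17) (143/10,17) (14,18) (27/2,19) (82/7,19)]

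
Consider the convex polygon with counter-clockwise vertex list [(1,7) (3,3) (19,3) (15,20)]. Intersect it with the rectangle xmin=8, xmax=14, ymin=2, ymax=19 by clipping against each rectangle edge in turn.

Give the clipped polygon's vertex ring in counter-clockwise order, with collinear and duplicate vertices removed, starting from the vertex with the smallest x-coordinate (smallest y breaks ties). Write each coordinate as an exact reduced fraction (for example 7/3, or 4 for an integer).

Clipped polygon: [(8,3) (14,3) (14,19) (181/13,19) (8,27/2)]

1. After x ≥ 8: [(8,27/2) (8,3) (19,3) (15,20)]
2. After x ≤ 14: [(14,267/14) (8,27/2) (8,3) (14,3)]
3. After y ≥ 2: [(14,267/14) (8,27/2) (8,3) (14,3)]
4. After y ≤ 19: [(14,19) (181/13,19) (8,27/2) (8,3) (14,3)]
5. Canonical ring: [(8,3) (14,3) (14,19) (181/13,19) (8,27/2)]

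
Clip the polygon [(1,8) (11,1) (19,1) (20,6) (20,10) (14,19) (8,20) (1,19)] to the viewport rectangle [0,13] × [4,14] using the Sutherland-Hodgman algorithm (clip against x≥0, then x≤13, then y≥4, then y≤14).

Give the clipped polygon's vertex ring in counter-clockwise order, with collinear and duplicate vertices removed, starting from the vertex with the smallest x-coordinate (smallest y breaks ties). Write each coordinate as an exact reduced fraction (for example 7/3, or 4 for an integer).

1. After x ≥ 0: [(1,8) (11,1) (19,1) (20,6) (20,10) (14,19) (8,20) (1,19)]
2. After x ≤ 13: [(1,8) (11,1) (13,1) (13,115/6) (8,20) (1,19)]
3. After y ≥ 4: [(1,8) (47/7,4) (13,4) (13,115/6) (8,20) (1,19)]
4. After y ≤ 14: [(1,14) (1,8) (47/7,4) (13,4) (13,14)]
5. Canonical ring: [(1,8) (47/7,4) (13,4) (13,14) (1,14)]

Clipped polygon: [(1,8) (47/7,4) (13,4) (13,14) (1,14)]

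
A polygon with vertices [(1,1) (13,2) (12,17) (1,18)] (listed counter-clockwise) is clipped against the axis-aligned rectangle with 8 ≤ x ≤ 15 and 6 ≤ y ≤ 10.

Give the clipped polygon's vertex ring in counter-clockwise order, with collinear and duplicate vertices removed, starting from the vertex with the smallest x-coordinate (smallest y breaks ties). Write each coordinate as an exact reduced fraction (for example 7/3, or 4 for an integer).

1. After x ≥ 8: [(8,19/12) (13,2) (12,17) (8,191/11)]
2. After x ≤ 15: [(8,19/12) (13,2) (12,17) (8,191/11)]
3. After y ≥ 6: [(8,6) (191/15,6) (12,17) (8,191/11)]
4. After y ≤ 10: [(8,10) (8,6) (191/15,6) (187/15,10)]
5. Canonical ring: [(8,6) (191/15,6) (187/15,10) (8,10)]

Clipped polygon: [(8,6) (191/15,6) (187/15,10) (8,10)]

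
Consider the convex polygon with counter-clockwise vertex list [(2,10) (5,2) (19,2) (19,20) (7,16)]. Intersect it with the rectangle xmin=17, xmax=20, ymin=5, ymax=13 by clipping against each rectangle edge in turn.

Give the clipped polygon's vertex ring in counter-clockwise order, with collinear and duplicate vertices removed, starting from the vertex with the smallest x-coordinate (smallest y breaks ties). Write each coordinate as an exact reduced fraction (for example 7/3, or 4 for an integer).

1. After x ≥ 17: [(17,2) (19,2) (19,20) (17,58/3)]
2. After x ≤ 20: [(17,2) (19,2) (19,20) (17,58/3)]
3. After y ≥ 5: [(17,5) (19,5) (19,20) (17,58/3)]
4. After y ≤ 13: [(17,13) (17,5) (19,5) (19,13)]
5. Canonical ring: [(17,5) (19,5) (19,13) (17,13)]

Clipped polygon: [(17,5) (19,5) (19,13) (17,13)]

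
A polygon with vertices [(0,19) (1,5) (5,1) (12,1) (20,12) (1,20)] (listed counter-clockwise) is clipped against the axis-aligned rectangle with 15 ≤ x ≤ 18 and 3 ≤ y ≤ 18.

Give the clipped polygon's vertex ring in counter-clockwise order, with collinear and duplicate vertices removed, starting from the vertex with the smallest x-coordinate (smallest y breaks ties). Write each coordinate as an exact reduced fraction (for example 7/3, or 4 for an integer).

1. After x ≥ 15: [(15,41/8) (20,12) (15,268/19)]
2. After x ≤ 18: [(15,41/8) (18,37/4) (18,244/19) (15,268/19)]
3. After y ≥ 3: [(15,41/8) (18,37/4) (18,244/19) (15,268/19)]
4. After y ≤ 18: [(15,41/8) (18,37/4) (18,244/19) (15,268/19)]
5. Canonical ring: [(15,41/8) (18,37/4) (18,244/19) (15,268/19)]

Clipped polygon: [(15,41/8) (18,37/4) (18,244/19) (15,268/19)]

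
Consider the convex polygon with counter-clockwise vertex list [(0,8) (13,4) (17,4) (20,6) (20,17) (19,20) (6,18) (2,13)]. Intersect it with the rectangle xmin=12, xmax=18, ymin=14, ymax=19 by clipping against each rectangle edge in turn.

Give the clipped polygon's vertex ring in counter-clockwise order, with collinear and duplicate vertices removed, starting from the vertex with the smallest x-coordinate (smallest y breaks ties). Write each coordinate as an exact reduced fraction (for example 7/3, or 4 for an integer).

1. After x ≥ 12: [(12,56/13) (13,4) (17,4) (20,6) (20,17) (19,20) (12,246/13)]
2. After x ≤ 18: [(12,56/13) (13,4) (17,4) (18,14/3) (18,258/13) (12,246/13)]
3. After y ≥ 14: [(12,14) (18,14) (18,258/13) (12,246/13)]
4. After y ≤ 19: [(12,14) (18,14) (18,19) (25/2,19) (12,246/13)]
5. Canonical ring: [(12,14) (18,14) (18,19) (25/2,19) (12,246/13)]

Clipped polygon: [(12,14) (18,14) (18,19) (25/2,19) (12,246/13)]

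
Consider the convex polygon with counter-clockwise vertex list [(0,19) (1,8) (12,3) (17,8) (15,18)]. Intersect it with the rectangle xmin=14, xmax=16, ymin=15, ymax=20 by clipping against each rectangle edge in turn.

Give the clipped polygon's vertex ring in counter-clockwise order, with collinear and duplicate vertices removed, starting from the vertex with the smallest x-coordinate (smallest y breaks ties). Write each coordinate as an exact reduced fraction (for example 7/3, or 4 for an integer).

1. After x ≥ 14: [(14,271/15) (14,5) (17,8) (15,18)]
2. After x ≤ 16: [(14,271/15) (14,5) (16,7) (16,13) (15,18)]
3. After y ≥ 15: [(14,271/15) (14,15) (78/5,15) (15,18)]
4. After y ≤ 20: [(14,271/15) (14,15) (78/5,15) (15,18)]
5. Canonical ring: [(14,15) (78/5,15) (15,18) (14,271/15)]

Clipped polygon: [(14,15) (78/5,15) (15,18) (14,271/15)]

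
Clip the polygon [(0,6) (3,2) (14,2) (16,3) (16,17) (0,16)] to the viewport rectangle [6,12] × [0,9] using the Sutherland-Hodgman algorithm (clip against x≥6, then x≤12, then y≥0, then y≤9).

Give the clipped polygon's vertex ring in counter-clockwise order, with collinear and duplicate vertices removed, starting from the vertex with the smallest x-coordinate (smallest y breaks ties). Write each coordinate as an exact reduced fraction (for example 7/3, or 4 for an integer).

1. After x ≥ 6: [(6,2) (14,2) (16,3) (16,17) (6,131/8)]
2. After x ≤ 12: [(6,2) (12,2) (12,67/4) (6,131/8)]
3. After y ≥ 0: [(6,2) (12,2) (12,67/4) (6,131/8)]
4. After y ≤ 9: [(6,9) (6,2) (12,2) (12,9)]
5. Canonical ring: [(6,2) (12,2) (12,9) (6,9)]

Clipped polygon: [(6,2) (12,2) (12,9) (6,9)]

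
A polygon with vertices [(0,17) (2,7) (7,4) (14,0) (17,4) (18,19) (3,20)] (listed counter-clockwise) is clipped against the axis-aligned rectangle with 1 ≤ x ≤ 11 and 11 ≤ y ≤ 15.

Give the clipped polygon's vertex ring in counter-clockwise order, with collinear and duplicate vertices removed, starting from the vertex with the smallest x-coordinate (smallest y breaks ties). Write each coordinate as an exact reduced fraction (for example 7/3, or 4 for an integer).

Clipped polygon: [(1,12) (6/5,11) (11,11) (11,15) (1,15)]

1. After x ≥ 1: [(1,18) (1,12) (2,7) (7,4) (14,0) (17,4) (18,19) (3,20)]
2. After x ≤ 11: [(1,18) (1,12) (2,7) (7,4) (11,12/7) (11,292/15) (3,20)]
3. After y ≥ 11: [(1,18) (1,12) (6/5,11) (11,11) (11,292/15) (3,20)]
4. After y ≤ 15: [(1,15) (1,12) (6/5,11) (11,11) (11,15)]
5. Canonical ring: [(1,12) (6/5,11) (11,11) (11,15) (1,15)]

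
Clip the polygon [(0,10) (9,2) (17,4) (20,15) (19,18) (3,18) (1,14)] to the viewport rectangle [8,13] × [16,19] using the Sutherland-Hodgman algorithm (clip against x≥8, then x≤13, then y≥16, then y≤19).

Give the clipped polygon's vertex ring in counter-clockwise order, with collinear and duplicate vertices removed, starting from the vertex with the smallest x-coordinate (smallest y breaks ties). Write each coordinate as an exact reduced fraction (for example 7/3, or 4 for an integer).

Clipped polygon: [(8,16) (13,16) (13,18) (8,18)]

1. After x ≥ 8: [(8,26/9) (9,2) (17,4) (20,15) (19,18) (8,18)]
2. After x ≤ 13: [(8,26/9) (9,2) (13,3) (13,18) (8,18)]
3. After y ≥ 16: [(8,16) (13,16) (13,18) (8,18)]
4. After y ≤ 19: [(8,16) (13,16) (13,18) (8,18)]
5. Canonical ring: [(8,16) (13,16) (13,18) (8,18)]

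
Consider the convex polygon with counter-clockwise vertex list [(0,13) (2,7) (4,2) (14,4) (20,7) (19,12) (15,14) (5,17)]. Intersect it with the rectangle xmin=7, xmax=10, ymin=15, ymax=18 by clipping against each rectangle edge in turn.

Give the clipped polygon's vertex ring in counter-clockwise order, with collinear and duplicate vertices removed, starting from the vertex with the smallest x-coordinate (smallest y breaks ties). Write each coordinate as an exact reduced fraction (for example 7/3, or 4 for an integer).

1. After x ≥ 7: [(7,13/5) (14,4) (20,7) (19,12) (15,14) (7,82/5)]
2. After x ≤ 10: [(7,13/5) (10,16/5) (10,31/2) (7,82/5)]
3. After y ≥ 15: [(7,15) (10,15) (10,31/2) (7,82/5)]
4. After y ≤ 18: [(7,15) (10,15) (10,31/2) (7,82/5)]
5. Canonical ring: [(7,15) (10,15) (10,31/2) (7,82/5)]

Clipped polygon: [(7,15) (10,15) (10,31/2) (7,82/5)]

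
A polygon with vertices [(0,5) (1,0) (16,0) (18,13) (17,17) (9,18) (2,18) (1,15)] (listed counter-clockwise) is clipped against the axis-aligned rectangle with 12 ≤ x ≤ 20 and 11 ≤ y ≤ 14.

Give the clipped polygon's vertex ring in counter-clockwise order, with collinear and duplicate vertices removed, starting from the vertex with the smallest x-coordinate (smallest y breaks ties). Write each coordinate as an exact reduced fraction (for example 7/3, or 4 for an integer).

1. After x ≥ 12: [(12,0) (16,0) (18,13) (17,17) (12,141/8)]
2. After x ≤ 20: [(12,0) (16,0) (18,13) (17,17) (12,141/8)]
3. After y ≥ 11: [(12,11) (230/13,11) (18,13) (17,17) (12,141/8)]
4. After y ≤ 14: [(12,14) (12,11) (230/13,11) (18,13) (71/4,14)]
5. Canonical ring: [(12,11) (230/13,11) (18,13) (71/4,14) (12,14)]

Clipped polygon: [(12,11) (230/13,11) (18,13) (71/4,14) (12,14)]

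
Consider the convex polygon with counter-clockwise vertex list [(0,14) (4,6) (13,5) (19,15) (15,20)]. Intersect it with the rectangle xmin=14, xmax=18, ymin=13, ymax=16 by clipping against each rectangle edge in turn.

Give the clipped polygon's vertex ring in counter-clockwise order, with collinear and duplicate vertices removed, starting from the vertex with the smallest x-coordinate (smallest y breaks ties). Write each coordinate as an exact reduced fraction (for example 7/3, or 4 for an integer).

Clipped polygon: [(14,13) (89/5,13) (18,40/3) (18,16) (14,16)]

1. After x ≥ 14: [(14,98/5) (14,20/3) (19,15) (15,20)]
2. After x ≤ 18: [(14,98/5) (14,20/3) (18,40/3) (18,65/4) (15,20)]
3. After y ≥ 13: [(14,98/5) (14,13) (89/5,13) (18,40/3) (18,65/4) (15,20)]
4. After y ≤ 16: [(14,16) (14,13) (89/5,13) (18,40/3) (18,16)]
5. Canonical ring: [(14,13) (89/5,13) (18,40/3) (18,16) (14,16)]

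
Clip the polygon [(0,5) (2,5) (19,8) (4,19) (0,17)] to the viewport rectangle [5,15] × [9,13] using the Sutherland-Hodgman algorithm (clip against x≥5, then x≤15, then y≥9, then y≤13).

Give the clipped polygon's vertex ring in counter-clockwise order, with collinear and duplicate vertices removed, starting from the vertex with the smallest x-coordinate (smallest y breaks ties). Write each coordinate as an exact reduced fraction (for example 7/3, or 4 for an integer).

Clipped polygon: [(5,9) (15,9) (15,164/15) (134/11,13) (5,13)]

1. After x ≥ 5: [(5,94/17) (19,8) (5,274/15)]
2. After x ≤ 15: [(5,94/17) (15,124/17) (15,164/15) (5,274/15)]
3. After y ≥ 9: [(5,9) (15,9) (15,164/15) (5,274/15)]
4. After y ≤ 13: [(5,13) (5,9) (15,9) (15,164/15) (134/11,13)]
5. Canonical ring: [(5,9) (15,9) (15,164/15) (134/11,13) (5,13)]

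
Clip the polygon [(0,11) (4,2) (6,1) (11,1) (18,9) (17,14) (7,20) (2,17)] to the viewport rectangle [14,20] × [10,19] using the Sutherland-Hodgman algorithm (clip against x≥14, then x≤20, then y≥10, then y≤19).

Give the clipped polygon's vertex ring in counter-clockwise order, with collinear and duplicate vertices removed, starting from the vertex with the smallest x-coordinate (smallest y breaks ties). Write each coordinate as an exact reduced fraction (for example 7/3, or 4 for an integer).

Clipped polygon: [(14,10) (89/5,10) (17,14) (14,79/5)]

1. After x ≥ 14: [(14,31/7) (18,9) (17,14) (14,79/5)]
2. After x ≤ 20: [(14,31/7) (18,9) (17,14) (14,79/5)]
3. After y ≥ 10: [(14,10) (89/5,10) (17,14) (14,79/5)]
4. After y ≤ 19: [(14,10) (89/5,10) (17,14) (14,79/5)]
5. Canonical ring: [(14,10) (89/5,10) (17,14) (14,79/5)]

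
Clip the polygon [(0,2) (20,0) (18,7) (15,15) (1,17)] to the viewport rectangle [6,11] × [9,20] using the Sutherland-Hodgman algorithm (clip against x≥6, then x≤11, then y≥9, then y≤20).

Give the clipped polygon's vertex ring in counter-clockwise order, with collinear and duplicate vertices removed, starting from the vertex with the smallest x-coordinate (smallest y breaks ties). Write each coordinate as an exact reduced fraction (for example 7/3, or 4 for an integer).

1. After x ≥ 6: [(6,7/5) (20,0) (18,7) (15,15) (6,114/7)]
2. After x ≤ 11: [(6,7/5) (11,9/10) (11,109/7) (6,114/7)]
3. After y ≥ 9: [(6,9) (11,9) (11,109/7) (6,114/7)]
4. After y ≤ 20: [(6,9) (11,9) (11,109/7) (6,114/7)]
5. Canonical ring: [(6,9) (11,9) (11,109/7) (6,114/7)]

Clipped polygon: [(6,9) (11,9) (11,109/7) (6,114/7)]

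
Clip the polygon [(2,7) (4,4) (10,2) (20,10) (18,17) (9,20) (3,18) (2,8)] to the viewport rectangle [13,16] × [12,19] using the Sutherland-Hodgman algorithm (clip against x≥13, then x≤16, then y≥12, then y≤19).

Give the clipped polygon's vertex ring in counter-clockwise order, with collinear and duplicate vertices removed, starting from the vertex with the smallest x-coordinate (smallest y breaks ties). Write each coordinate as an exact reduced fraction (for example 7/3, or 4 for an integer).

Clipped polygon: [(13,12) (16,12) (16,53/3) (13,56/3)]

1. After x ≥ 13: [(13,22/5) (20,10) (18,17) (13,56/3)]
2. After x ≤ 16: [(13,22/5) (16,34/5) (16,53/3) (13,56/3)]
3. After y ≥ 12: [(13,12) (16,12) (16,53/3) (13,56/3)]
4. After y ≤ 19: [(13,12) (16,12) (16,53/3) (13,56/3)]
5. Canonical ring: [(13,12) (16,12) (16,53/3) (13,56/3)]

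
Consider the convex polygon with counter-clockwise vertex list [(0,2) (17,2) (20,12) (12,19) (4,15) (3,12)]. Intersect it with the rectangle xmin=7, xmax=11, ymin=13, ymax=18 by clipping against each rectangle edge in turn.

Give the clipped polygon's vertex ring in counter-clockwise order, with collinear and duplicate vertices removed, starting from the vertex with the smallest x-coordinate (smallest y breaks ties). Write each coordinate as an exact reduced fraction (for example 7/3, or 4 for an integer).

1. After x ≥ 7: [(7,2) (17,2) (20,12) (12,19) (7,33/2)]
2. After x ≤ 11: [(7,2) (11,2) (11,37/2) (7,33/2)]
3. After y ≥ 13: [(7,13) (11,13) (11,37/2) (7,33/2)]
4. After y ≤ 18: [(7,13) (11,13) (11,18) (10,18) (7,33/2)]
5. Canonical ring: [(7,13) (11,13) (11,18) (10,18) (7,33/2)]

Clipped polygon: [(7,13) (11,13) (11,18) (10,18) (7,33/2)]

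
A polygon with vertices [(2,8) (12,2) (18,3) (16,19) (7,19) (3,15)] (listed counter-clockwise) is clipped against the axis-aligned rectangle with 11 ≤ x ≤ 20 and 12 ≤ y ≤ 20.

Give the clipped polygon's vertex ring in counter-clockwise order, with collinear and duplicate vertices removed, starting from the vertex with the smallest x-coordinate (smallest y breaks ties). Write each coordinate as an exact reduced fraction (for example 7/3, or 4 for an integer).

Clipped polygon: [(11,12) (135/8,12) (16,19) (11,19)]

1. After x ≥ 11: [(11,13/5) (12,2) (18,3) (16,19) (11,19)]
2. After x ≤ 20: [(11,13/5) (12,2) (18,3) (16,19) (11,19)]
3. After y ≥ 12: [(11,12) (135/8,12) (16,19) (11,19)]
4. After y ≤ 20: [(11,12) (135/8,12) (16,19) (11,19)]
5. Canonical ring: [(11,12) (135/8,12) (16,19) (11,19)]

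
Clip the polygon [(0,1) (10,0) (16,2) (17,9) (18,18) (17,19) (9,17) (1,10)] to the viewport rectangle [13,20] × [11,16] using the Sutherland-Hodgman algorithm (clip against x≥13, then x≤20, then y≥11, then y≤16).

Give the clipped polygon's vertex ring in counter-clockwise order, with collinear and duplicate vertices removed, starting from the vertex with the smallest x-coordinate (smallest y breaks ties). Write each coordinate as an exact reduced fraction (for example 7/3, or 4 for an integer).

Clipped polygon: [(13,11) (155/9,11) (160/9,16) (13,16)]

1. After x ≥ 13: [(13,1) (16,2) (17,9) (18,18) (17,19) (13,18)]
2. After x ≤ 20: [(13,1) (16,2) (17,9) (18,18) (17,19) (13,18)]
3. After y ≥ 11: [(13,11) (155/9,11) (18,18) (17,19) (13,18)]
4. After y ≤ 16: [(13,16) (13,11) (155/9,11) (160/9,16)]
5. Canonical ring: [(13,11) (155/9,11) (160/9,16) (13,16)]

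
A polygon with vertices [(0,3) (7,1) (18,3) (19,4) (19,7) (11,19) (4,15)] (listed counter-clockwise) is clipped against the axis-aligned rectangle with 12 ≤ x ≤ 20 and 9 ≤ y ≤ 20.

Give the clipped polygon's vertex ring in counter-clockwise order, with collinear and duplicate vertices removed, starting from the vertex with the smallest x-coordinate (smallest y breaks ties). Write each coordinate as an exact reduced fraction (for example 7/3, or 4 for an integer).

1. After x ≥ 12: [(12,21/11) (18,3) (19,4) (19,7) (12,35/2)]
2. After x ≤ 20: [(12,21/11) (18,3) (19,4) (19,7) (12,35/2)]
3. After y ≥ 9: [(12,9) (53/3,9) (12,35/2)]
4. After y ≤ 20: [(12,9) (53/3,9) (12,35/2)]
5. Canonical ring: [(12,9) (53/3,9) (12,35/2)]

Clipped polygon: [(12,9) (53/3,9) (12,35/2)]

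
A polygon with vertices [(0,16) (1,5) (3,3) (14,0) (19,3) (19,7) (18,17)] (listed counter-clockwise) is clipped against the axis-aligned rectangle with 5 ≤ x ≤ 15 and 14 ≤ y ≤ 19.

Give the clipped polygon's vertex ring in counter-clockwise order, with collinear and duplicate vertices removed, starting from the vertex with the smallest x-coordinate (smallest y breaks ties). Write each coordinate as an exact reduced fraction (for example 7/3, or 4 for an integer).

1. After x ≥ 5: [(5,293/18) (5,27/11) (14,0) (19,3) (19,7) (18,17)]
2. After x ≤ 15: [(15,101/6) (5,293/18) (5,27/11) (14,0) (15,3/5)]
3. After y ≥ 14: [(15,14) (15,101/6) (5,293/18) (5,14)]
4. After y ≤ 19: [(15,14) (15,101/6) (5,293/18) (5,14)]
5. Canonical ring: [(5,14) (15,14) (15,101/6) (5,293/18)]

Clipped polygon: [(5,14) (15,14) (15,101/6) (5,293/18)]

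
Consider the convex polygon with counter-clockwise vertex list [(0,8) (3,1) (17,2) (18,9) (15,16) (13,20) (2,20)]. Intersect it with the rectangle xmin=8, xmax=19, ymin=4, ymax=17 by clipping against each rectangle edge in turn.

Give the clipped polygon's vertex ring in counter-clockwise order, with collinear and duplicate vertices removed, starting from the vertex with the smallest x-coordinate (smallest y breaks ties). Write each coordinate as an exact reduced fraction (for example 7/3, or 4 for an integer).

Clipped polygon: [(8,4) (121/7,4) (18,9) (15,16) (29/2,17) (8,17)]

1. After x ≥ 8: [(8,19/14) (17,2) (18,9) (15,16) (13,20) (8,20)]
2. After x ≤ 19: [(8,19/14) (17,2) (18,9) (15,16) (13,20) (8,20)]
3. After y ≥ 4: [(8,4) (121/7,4) (18,9) (15,16) (13,20) (8,20)]
4. After y ≤ 17: [(8,17) (8,4) (121/7,4) (18,9) (15,16) (29/2,17)]
5. Canonical ring: [(8,4) (121/7,4) (18,9) (15,16) (29/2,17) (8,17)]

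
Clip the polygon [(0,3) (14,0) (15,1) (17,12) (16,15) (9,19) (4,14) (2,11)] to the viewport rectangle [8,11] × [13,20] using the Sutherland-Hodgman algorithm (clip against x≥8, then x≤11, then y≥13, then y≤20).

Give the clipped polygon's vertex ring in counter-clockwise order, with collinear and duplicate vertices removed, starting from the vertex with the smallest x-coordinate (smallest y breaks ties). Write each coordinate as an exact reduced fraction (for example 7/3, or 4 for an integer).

1. After x ≥ 8: [(8,9/7) (14,0) (15,1) (17,12) (16,15) (9,19) (8,18)]
2. After x ≤ 11: [(8,9/7) (11,9/14) (11,125/7) (9,19) (8,18)]
3. After y ≥ 13: [(8,13) (11,13) (11,125/7) (9,19) (8,18)]
4. After y ≤ 20: [(8,13) (11,13) (11,125/7) (9,19) (8,18)]
5. Canonical ring: [(8,13) (11,13) (11,125/7) (9,19) (8,18)]

Clipped polygon: [(8,13) (11,13) (11,125/7) (9,19) (8,18)]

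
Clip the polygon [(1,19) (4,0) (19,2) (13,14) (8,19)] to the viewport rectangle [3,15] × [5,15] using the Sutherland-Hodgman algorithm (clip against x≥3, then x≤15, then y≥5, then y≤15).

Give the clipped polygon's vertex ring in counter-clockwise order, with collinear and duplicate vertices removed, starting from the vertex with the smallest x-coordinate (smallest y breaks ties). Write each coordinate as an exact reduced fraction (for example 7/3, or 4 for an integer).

1. After x ≥ 3: [(3,19) (3,19/3) (4,0) (19,2) (13,14) (8,19)]
2. After x ≤ 15: [(3,19) (3,19/3) (4,0) (15,22/15) (15,10) (13,14) (8,19)]
3. After y ≥ 5: [(3,19) (3,19/3) (61/19,5) (15,5) (15,10) (13,14) (8,19)]
4. After y ≤ 15: [(3,15) (3,19/3) (61/19,5) (15,5) (15,10) (13,14) (12,15)]
5. Canonical ring: [(3,19/3) (61/19,5) (15,5) (15,10) (13,14) (12,15) (3,15)]

Clipped polygon: [(3,19/3) (61/19,5) (15,5) (15,10) (13,14) (12,15) (3,15)]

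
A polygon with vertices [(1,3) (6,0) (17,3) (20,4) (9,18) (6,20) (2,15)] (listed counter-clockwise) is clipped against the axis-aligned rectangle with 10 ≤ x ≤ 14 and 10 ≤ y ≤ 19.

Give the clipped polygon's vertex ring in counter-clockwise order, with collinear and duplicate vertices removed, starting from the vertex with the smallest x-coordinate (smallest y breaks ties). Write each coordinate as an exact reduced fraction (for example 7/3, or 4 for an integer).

1. After x ≥ 10: [(10,12/11) (17,3) (20,4) (10,184/11)]
2. After x ≤ 14: [(10,12/11) (14,24/11) (14,128/11) (10,184/11)]
3. After y ≥ 10: [(10,10) (14,10) (14,128/11) (10,184/11)]
4. After y ≤ 19: [(10,10) (14,10) (14,128/11) (10,184/11)]
5. Canonical ring: [(10,10) (14,10) (14,128/11) (10,184/11)]

Clipped polygon: [(10,10) (14,10) (14,128/11) (10,184/11)]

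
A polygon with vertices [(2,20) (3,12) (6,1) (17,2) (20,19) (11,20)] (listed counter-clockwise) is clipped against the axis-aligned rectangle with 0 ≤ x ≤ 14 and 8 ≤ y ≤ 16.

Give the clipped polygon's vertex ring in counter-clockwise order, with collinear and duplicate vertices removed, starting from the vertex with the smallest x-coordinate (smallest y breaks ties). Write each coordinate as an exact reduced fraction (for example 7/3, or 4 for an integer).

Clipped polygon: [(5/2,16) (3,12) (45/11,8) (14,8) (14,16)]

1. After x ≥ 0: [(2,20) (3,12) (6,1) (17,2) (20,19) (11,20)]
2. After x ≤ 14: [(2,20) (3,12) (6,1) (14,19/11) (14,59/3) (11,20)]
3. After y ≥ 8: [(2,20) (3,12) (45/11,8) (14,8) (14,59/3) (11,20)]
4. After y ≤ 16: [(5/2,16) (3,12) (45/11,8) (14,8) (14,16)]
5. Canonical ring: [(5/2,16) (3,12) (45/11,8) (14,8) (14,16)]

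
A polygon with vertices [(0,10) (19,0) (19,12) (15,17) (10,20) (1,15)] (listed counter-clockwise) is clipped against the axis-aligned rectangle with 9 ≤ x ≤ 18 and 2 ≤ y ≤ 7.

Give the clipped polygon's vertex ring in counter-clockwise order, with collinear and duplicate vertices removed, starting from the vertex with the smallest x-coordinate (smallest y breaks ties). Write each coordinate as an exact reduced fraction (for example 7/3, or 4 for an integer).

Clipped polygon: [(9,100/19) (76/5,2) (18,2) (18,7) (9,7)]

1. After x ≥ 9: [(9,100/19) (19,0) (19,12) (15,17) (10,20) (9,175/9)]
2. After x ≤ 18: [(9,100/19) (18,10/19) (18,53/4) (15,17) (10,20) (9,175/9)]
3. After y ≥ 2: [(9,100/19) (76/5,2) (18,2) (18,53/4) (15,17) (10,20) (9,175/9)]
4. After y ≤ 7: [(9,7) (9,100/19) (76/5,2) (18,2) (18,7)]
5. Canonical ring: [(9,100/19) (76/5,2) (18,2) (18,7) (9,7)]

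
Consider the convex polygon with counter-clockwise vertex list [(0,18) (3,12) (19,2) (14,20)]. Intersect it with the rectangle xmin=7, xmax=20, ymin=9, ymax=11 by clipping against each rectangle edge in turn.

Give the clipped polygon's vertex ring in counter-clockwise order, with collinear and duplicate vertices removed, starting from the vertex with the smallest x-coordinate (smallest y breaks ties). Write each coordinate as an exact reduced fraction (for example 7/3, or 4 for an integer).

Clipped polygon: [(7,19/2) (39/5,9) (307/18,9) (33/2,11) (7,11)]

1. After x ≥ 7: [(7,19) (7,19/2) (19,2) (14,20)]
2. After x ≤ 20: [(7,19) (7,19/2) (19,2) (14,20)]
3. After y ≥ 9: [(7,19) (7,19/2) (39/5,9) (307/18,9) (14,20)]
4. After y ≤ 11: [(7,11) (7,19/2) (39/5,9) (307/18,9) (33/2,11)]
5. Canonical ring: [(7,19/2) (39/5,9) (307/18,9) (33/2,11) (7,11)]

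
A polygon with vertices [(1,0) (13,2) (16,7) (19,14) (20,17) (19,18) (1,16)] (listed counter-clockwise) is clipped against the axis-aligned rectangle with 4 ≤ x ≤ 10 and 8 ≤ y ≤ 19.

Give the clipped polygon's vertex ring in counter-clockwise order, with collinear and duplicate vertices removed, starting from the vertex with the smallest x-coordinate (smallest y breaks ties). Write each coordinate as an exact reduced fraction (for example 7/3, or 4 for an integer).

1. After x ≥ 4: [(4,1/2) (13,2) (16,7) (19,14) (20,17) (19,18) (4,49/3)]
2. After x ≤ 10: [(4,1/2) (10,3/2) (10,17) (4,49/3)]
3. After y ≥ 8: [(4,8) (10,8) (10,17) (4,49/3)]
4. After y ≤ 19: [(4,8) (10,8) (10,17) (4,49/3)]
5. Canonical ring: [(4,8) (10,8) (10,17) (4,49/3)]

Clipped polygon: [(4,8) (10,8) (10,17) (4,49/3)]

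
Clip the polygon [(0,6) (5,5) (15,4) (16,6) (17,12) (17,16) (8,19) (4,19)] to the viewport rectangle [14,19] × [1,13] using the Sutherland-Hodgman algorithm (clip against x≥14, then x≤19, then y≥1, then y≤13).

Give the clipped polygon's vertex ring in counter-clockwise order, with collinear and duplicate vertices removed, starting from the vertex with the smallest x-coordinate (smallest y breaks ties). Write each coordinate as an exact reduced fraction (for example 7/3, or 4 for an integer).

Clipped polygon: [(14,41/10) (15,4) (16,6) (17,12) (17,13) (14,13)]

1. After x ≥ 14: [(14,41/10) (15,4) (16,6) (17,12) (17,16) (14,17)]
2. After x ≤ 19: [(14,41/10) (15,4) (16,6) (17,12) (17,16) (14,17)]
3. After y ≥ 1: [(14,41/10) (15,4) (16,6) (17,12) (17,16) (14,17)]
4. After y ≤ 13: [(14,13) (14,41/10) (15,4) (16,6) (17,12) (17,13)]
5. Canonical ring: [(14,41/10) (15,4) (16,6) (17,12) (17,13) (14,13)]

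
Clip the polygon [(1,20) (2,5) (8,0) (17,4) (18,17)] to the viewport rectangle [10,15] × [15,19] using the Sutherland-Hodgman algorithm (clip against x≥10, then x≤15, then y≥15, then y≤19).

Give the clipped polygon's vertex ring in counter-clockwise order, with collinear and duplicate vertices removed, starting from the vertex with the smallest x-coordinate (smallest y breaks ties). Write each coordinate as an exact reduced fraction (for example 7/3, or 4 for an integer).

Clipped polygon: [(10,15) (15,15) (15,298/17) (10,313/17)]

1. After x ≥ 10: [(10,313/17) (10,8/9) (17,4) (18,17)]
2. After x ≤ 15: [(15,298/17) (10,313/17) (10,8/9) (15,28/9)]
3. After y ≥ 15: [(15,15) (15,298/17) (10,313/17) (10,15)]
4. After y ≤ 19: [(15,15) (15,298/17) (10,313/17) (10,15)]
5. Canonical ring: [(10,15) (15,15) (15,298/17) (10,313/17)]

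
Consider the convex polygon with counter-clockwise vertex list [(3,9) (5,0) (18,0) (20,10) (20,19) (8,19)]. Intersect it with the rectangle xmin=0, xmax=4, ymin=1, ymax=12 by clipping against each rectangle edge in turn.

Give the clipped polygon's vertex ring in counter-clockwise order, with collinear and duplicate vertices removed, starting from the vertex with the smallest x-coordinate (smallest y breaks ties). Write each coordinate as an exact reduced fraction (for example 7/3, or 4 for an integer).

Clipped polygon: [(3,9) (4,9/2) (4,11)]

1. After x ≥ 0: [(3,9) (5,0) (18,0) (20,10) (20,19) (8,19)]
2. After x ≤ 4: [(4,11) (3,9) (4,9/2)]
3. After y ≥ 1: [(4,11) (3,9) (4,9/2)]
4. After y ≤ 12: [(4,11) (3,9) (4,9/2)]
5. Canonical ring: [(3,9) (4,9/2) (4,11)]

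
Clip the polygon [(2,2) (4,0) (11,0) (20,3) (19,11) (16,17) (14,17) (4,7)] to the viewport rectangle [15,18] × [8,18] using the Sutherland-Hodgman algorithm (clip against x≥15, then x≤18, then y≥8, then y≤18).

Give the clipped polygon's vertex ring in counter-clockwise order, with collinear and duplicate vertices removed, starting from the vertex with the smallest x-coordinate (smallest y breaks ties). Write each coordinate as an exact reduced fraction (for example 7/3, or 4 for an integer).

Clipped polygon: [(15,8) (18,8) (18,13) (16,17) (15,17)]

1. After x ≥ 15: [(15,4/3) (20,3) (19,11) (16,17) (15,17)]
2. After x ≤ 18: [(15,4/3) (18,7/3) (18,13) (16,17) (15,17)]
3. After y ≥ 8: [(15,8) (18,8) (18,13) (16,17) (15,17)]
4. After y ≤ 18: [(15,8) (18,8) (18,13) (16,17) (15,17)]
5. Canonical ring: [(15,8) (18,8) (18,13) (16,17) (15,17)]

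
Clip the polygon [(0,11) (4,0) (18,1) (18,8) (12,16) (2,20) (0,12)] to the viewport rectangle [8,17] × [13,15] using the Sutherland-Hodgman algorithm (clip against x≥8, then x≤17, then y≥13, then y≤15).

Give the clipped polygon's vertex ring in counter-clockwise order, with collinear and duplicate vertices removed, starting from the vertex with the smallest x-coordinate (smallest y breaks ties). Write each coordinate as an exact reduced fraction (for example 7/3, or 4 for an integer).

1. After x ≥ 8: [(8,2/7) (18,1) (18,8) (12,16) (8,88/5)]
2. After x ≤ 17: [(8,2/7) (17,13/14) (17,28/3) (12,16) (8,88/5)]
3. After y ≥ 13: [(8,13) (57/4,13) (12,16) (8,88/5)]
4. After y ≤ 15: [(8,15) (8,13) (57/4,13) (51/4,15)]
5. Canonical ring: [(8,13) (57/4,13) (51/4,15) (8,15)]

Clipped polygon: [(8,13) (57/4,13) (51/4,15) (8,15)]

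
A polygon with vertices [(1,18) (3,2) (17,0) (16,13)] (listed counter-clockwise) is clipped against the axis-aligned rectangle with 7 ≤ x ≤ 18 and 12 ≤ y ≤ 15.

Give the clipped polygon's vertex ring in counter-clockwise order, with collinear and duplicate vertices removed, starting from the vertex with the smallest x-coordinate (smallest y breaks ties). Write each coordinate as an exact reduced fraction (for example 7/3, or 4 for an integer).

1. After x ≥ 7: [(7,16) (7,10/7) (17,0) (16,13)]
2. After x ≤ 18: [(7,16) (7,10/7) (17,0) (16,13)]
3. After y ≥ 12: [(7,16) (7,12) (209/13,12) (16,13)]
4. After y ≤ 15: [(10,15) (7,15) (7,12) (209/13,12) (16,13)]
5. Canonical ring: [(7,12) (209/13,12) (16,13) (10,15) (7,15)]

Clipped polygon: [(7,12) (209/13,12) (16,13) (10,15) (7,15)]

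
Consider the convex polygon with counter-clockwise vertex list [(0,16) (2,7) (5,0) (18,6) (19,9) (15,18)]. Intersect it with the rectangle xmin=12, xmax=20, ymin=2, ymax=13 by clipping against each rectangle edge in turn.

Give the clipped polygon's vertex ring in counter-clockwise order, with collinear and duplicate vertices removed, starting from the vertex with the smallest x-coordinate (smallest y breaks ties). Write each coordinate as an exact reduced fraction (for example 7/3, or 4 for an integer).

Clipped polygon: [(12,42/13) (18,6) (19,9) (155/9,13) (12,13)]

1. After x ≥ 12: [(12,88/5) (12,42/13) (18,6) (19,9) (15,18)]
2. After x ≤ 20: [(12,88/5) (12,42/13) (18,6) (19,9) (15,18)]
3. After y ≥ 2: [(12,88/5) (12,42/13) (18,6) (19,9) (15,18)]
4. After y ≤ 13: [(12,13) (12,42/13) (18,6) (19,9) (155/9,13)]
5. Canonical ring: [(12,42/13) (18,6) (19,9) (155/9,13) (12,13)]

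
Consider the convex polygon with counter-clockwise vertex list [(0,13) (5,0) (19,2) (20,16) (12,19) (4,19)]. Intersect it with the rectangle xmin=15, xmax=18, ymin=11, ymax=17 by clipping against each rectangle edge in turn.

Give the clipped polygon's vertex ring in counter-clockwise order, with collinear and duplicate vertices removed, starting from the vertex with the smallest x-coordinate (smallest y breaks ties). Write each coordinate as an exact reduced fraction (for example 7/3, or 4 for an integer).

1. After x ≥ 15: [(15,10/7) (19,2) (20,16) (15,143/8)]
2. After x ≤ 18: [(15,10/7) (18,13/7) (18,67/4) (15,143/8)]
3. After y ≥ 11: [(15,11) (18,11) (18,67/4) (15,143/8)]
4. After y ≤ 17: [(15,17) (15,11) (18,11) (18,67/4) (52/3,17)]
5. Canonical ring: [(15,11) (18,11) (18,67/4) (52/3,17) (15,17)]

Clipped polygon: [(15,11) (18,11) (18,67/4) (52/3,17) (15,17)]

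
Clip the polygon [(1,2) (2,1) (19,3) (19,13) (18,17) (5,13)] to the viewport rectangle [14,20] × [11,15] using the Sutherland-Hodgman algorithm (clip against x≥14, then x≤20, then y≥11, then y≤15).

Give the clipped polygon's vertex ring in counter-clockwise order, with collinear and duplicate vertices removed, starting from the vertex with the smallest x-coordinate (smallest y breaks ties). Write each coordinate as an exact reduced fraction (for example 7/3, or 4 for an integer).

1. After x ≥ 14: [(14,41/17) (19,3) (19,13) (18,17) (14,205/13)]
2. After x ≤ 20: [(14,41/17) (19,3) (19,13) (18,17) (14,205/13)]
3. After y ≥ 11: [(14,11) (19,11) (19,13) (18,17) (14,205/13)]
4. After y ≤ 15: [(14,15) (14,11) (19,11) (19,13) (37/2,15)]
5. Canonical ring: [(14,11) (19,11) (19,13) (37/2,15) (14,15)]

Clipped polygon: [(14,11) (19,11) (19,13) (37/2,15) (14,15)]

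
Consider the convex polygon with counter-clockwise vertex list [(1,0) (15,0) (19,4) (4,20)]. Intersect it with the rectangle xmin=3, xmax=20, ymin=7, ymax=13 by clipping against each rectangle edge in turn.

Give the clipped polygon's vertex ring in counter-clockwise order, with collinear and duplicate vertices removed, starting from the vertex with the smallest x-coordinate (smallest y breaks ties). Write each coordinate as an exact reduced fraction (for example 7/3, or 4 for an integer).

1. After x ≥ 3: [(3,40/3) (3,0) (15,0) (19,4) (4,20)]
2. After x ≤ 20: [(3,40/3) (3,0) (15,0) (19,4) (4,20)]
3. After y ≥ 7: [(3,40/3) (3,7) (259/16,7) (4,20)]
4. After y ≤ 13: [(3,13) (3,7) (259/16,7) (169/16,13)]
5. Canonical ring: [(3,7) (259/16,7) (169/16,13) (3,13)]

Clipped polygon: [(3,7) (259/16,7) (169/16,13) (3,13)]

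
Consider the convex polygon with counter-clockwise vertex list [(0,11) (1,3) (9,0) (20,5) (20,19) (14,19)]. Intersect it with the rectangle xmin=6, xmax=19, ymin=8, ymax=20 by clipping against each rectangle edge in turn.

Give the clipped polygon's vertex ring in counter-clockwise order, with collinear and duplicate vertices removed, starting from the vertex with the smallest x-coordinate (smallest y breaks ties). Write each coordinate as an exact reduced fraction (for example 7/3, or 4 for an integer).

1. After x ≥ 6: [(6,101/7) (6,9/8) (9,0) (20,5) (20,19) (14,19)]
2. After x ≤ 19: [(6,101/7) (6,9/8) (9,0) (19,50/11) (19,19) (14,19)]
3. After y ≥ 8: [(6,101/7) (6,8) (19,8) (19,19) (14,19)]
4. After y ≤ 20: [(6,101/7) (6,8) (19,8) (19,19) (14,19)]
5. Canonical ring: [(6,8) (19,8) (19,19) (14,19) (6,101/7)]

Clipped polygon: [(6,8) (19,8) (19,19) (14,19) (6,101/7)]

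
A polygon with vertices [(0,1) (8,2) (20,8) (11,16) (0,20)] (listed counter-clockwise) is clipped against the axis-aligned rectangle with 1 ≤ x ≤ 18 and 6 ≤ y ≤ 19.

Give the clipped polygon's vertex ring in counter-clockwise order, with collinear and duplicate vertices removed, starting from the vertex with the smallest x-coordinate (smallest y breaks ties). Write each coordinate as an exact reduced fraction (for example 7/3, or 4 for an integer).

Clipped polygon: [(1,6) (16,6) (18,7) (18,88/9) (11,16) (11/4,19) (1,19)]

1. After x ≥ 1: [(1,9/8) (8,2) (20,8) (11,16) (1,216/11)]
2. After x ≤ 18: [(1,9/8) (8,2) (18,7) (18,88/9) (11,16) (1,216/11)]
3. After y ≥ 6: [(1,6) (16,6) (18,7) (18,88/9) (11,16) (1,216/11)]
4. After y ≤ 19: [(1,19) (1,6) (16,6) (18,7) (18,88/9) (11,16) (11/4,19)]
5. Canonical ring: [(1,6) (16,6) (18,7) (18,88/9) (11,16) (11/4,19) (1,19)]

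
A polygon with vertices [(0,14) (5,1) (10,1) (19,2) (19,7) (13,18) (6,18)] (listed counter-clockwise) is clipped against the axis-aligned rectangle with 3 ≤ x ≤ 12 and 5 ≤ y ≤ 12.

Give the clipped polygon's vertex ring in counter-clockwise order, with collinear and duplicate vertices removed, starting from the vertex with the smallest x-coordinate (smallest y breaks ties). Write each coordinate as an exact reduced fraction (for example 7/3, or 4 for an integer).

1. After x ≥ 3: [(3,16) (3,31/5) (5,1) (10,1) (19,2) (19,7) (13,18) (6,18)]
2. After x ≤ 12: [(3,16) (3,31/5) (5,1) (10,1) (12,11/9) (12,18) (6,18)]
3. After y ≥ 5: [(3,16) (3,31/5) (45/13,5) (12,5) (12,18) (6,18)]
4. After y ≤ 12: [(3,12) (3,31/5) (45/13,5) (12,5) (12,12)]
5. Canonical ring: [(3,31/5) (45/13,5) (12,5) (12,12) (3,12)]

Clipped polygon: [(3,31/5) (45/13,5) (12,5) (12,12) (3,12)]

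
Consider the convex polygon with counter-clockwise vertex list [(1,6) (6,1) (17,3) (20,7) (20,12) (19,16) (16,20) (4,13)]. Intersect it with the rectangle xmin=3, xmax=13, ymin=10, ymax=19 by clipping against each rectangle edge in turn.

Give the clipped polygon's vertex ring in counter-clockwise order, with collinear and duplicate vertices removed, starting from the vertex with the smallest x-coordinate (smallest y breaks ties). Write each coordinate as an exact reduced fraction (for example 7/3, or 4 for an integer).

1. After x ≥ 3: [(3,32/3) (3,4) (6,1) (17,3) (20,7) (20,12) (19,16) (16,20) (4,13)]
2. After x ≤ 13: [(3,32/3) (3,4) (6,1) (13,25/11) (13,73/4) (4,13)]
3. After y ≥ 10: [(3,32/3) (3,10) (13,10) (13,73/4) (4,13)]
4. After y ≤ 19: [(3,32/3) (3,10) (13,10) (13,73/4) (4,13)]
5. Canonical ring: [(3,10) (13,10) (13,73/4) (4,13) (3,32/3)]

Clipped polygon: [(3,10) (13,10) (13,73/4) (4,13) (3,32/3)]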